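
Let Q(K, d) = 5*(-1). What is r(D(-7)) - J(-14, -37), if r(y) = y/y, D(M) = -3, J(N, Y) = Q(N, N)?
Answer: 6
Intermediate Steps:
Q(K, d) = -5
J(N, Y) = -5
r(y) = 1
r(D(-7)) - J(-14, -37) = 1 - 1*(-5) = 1 + 5 = 6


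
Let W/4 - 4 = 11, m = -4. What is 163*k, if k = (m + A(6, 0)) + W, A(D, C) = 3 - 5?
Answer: 8802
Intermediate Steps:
A(D, C) = -2
W = 60 (W = 16 + 4*11 = 16 + 44 = 60)
k = 54 (k = (-4 - 2) + 60 = -6 + 60 = 54)
163*k = 163*54 = 8802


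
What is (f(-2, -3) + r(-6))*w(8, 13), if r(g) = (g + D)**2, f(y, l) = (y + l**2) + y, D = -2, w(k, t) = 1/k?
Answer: 69/8 ≈ 8.6250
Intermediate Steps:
f(y, l) = l**2 + 2*y
r(g) = (-2 + g)**2 (r(g) = (g - 2)**2 = (-2 + g)**2)
(f(-2, -3) + r(-6))*w(8, 13) = (((-3)**2 + 2*(-2)) + (-2 - 6)**2)/8 = ((9 - 4) + (-8)**2)*(1/8) = (5 + 64)*(1/8) = 69*(1/8) = 69/8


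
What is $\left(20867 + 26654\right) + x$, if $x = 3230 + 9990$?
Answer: $60741$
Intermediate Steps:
$x = 13220$
$\left(20867 + 26654\right) + x = \left(20867 + 26654\right) + 13220 = 47521 + 13220 = 60741$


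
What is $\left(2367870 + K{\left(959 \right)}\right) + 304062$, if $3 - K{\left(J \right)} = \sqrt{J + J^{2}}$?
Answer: $2671935 - 8 \sqrt{14385} \approx 2.671 \cdot 10^{6}$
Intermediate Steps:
$K{\left(J \right)} = 3 - \sqrt{J + J^{2}}$
$\left(2367870 + K{\left(959 \right)}\right) + 304062 = \left(2367870 + \left(3 - \sqrt{959 \left(1 + 959\right)}\right)\right) + 304062 = \left(2367870 + \left(3 - \sqrt{959 \cdot 960}\right)\right) + 304062 = \left(2367870 + \left(3 - \sqrt{920640}\right)\right) + 304062 = \left(2367870 + \left(3 - 8 \sqrt{14385}\right)\right) + 304062 = \left(2367873 - 8 \sqrt{14385}\right) + 304062 = 2671935 - 8 \sqrt{14385}$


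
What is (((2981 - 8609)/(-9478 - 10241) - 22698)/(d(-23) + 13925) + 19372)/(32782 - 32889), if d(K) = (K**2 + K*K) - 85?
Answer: -135488947715/748423377 ≈ -181.03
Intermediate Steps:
d(K) = -85 + 2*K**2 (d(K) = (K**2 + K**2) - 85 = 2*K**2 - 85 = -85 + 2*K**2)
(((2981 - 8609)/(-9478 - 10241) - 22698)/(d(-23) + 13925) + 19372)/(32782 - 32889) = (((2981 - 8609)/(-9478 - 10241) - 22698)/((-85 + 2*(-23)**2) + 13925) + 19372)/(32782 - 32889) = ((-5628/(-19719) - 22698)/((-85 + 2*529) + 13925) + 19372)/(-107) = ((-5628*(-1/19719) - 22698)/((-85 + 1058) + 13925) + 19372)*(-1/107) = ((268/939 - 22698)/(973 + 13925) + 19372)*(-1/107) = (-21313154/939/14898 + 19372)*(-1/107) = (-21313154/939*1/14898 + 19372)*(-1/107) = (-10656577/6994611 + 19372)*(-1/107) = (135488947715/6994611)*(-1/107) = -135488947715/748423377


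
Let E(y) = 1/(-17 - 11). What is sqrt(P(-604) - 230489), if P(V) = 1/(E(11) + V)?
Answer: I*sqrt(65931279582805)/16913 ≈ 480.09*I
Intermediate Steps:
E(y) = -1/28 (E(y) = 1/(-28) = -1/28)
P(V) = 1/(-1/28 + V)
sqrt(P(-604) - 230489) = sqrt(28/(-1 + 28*(-604)) - 230489) = sqrt(28/(-1 - 16912) - 230489) = sqrt(28/(-16913) - 230489) = sqrt(28*(-1/16913) - 230489) = sqrt(-28/16913 - 230489) = sqrt(-3898260485/16913) = I*sqrt(65931279582805)/16913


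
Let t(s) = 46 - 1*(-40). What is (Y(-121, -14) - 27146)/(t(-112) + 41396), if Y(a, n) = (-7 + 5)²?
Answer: -13571/20741 ≈ -0.65431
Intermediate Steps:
t(s) = 86 (t(s) = 46 + 40 = 86)
Y(a, n) = 4 (Y(a, n) = (-2)² = 4)
(Y(-121, -14) - 27146)/(t(-112) + 41396) = (4 - 27146)/(86 + 41396) = -27142/41482 = -27142*1/41482 = -13571/20741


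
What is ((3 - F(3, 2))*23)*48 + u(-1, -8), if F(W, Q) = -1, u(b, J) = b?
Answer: 4415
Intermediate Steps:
((3 - F(3, 2))*23)*48 + u(-1, -8) = ((3 - 1*(-1))*23)*48 - 1 = ((3 + 1)*23)*48 - 1 = (4*23)*48 - 1 = 92*48 - 1 = 4416 - 1 = 4415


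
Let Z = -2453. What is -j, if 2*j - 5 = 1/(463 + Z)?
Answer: -9949/3980 ≈ -2.4997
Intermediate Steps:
j = 9949/3980 (j = 5/2 + 1/(2*(463 - 2453)) = 5/2 + (1/2)/(-1990) = 5/2 + (1/2)*(-1/1990) = 5/2 - 1/3980 = 9949/3980 ≈ 2.4997)
-j = -1*9949/3980 = -9949/3980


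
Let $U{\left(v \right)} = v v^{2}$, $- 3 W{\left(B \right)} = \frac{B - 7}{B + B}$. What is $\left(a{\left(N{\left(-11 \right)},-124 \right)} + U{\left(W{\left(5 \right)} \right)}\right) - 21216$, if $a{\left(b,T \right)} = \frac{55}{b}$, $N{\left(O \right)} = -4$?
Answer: $- \frac{286601621}{13500} \approx -21230.0$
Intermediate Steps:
$W{\left(B \right)} = - \frac{-7 + B}{6 B}$ ($W{\left(B \right)} = - \frac{\left(B - 7\right) \frac{1}{B + B}}{3} = - \frac{\left(-7 + B\right) \frac{1}{2 B}}{3} = - \frac{\frac{1}{2} \frac{1}{B} \left(-7 + B\right)}{3} = - \frac{-7 + B}{6 B}$)
$U{\left(v \right)} = v^{3}$
$\left(a{\left(N{\left(-11 \right)},-124 \right)} + U{\left(W{\left(5 \right)} \right)}\right) - 21216 = \left(\frac{55}{-4} + \left(\frac{7 - 5}{6 \cdot 5}\right)^{3}\right) - 21216 = \left(55 \left(- \frac{1}{4}\right) + \left(\frac{1}{6} \cdot \frac{1}{5} \left(7 - 5\right)\right)^{3}\right) - 21216 = \left(- \frac{55}{4} + \left(\frac{1}{6} \cdot \frac{1}{5} \cdot 2\right)^{3}\right) - 21216 = \left(- \frac{55}{4} + \left(\frac{1}{15}\right)^{3}\right) - 21216 = \left(- \frac{55}{4} + \frac{1}{3375}\right) - 21216 = - \frac{185621}{13500} - 21216 = - \frac{286601621}{13500}$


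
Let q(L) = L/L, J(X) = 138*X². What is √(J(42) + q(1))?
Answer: √243433 ≈ 493.39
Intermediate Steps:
q(L) = 1
√(J(42) + q(1)) = √(138*42² + 1) = √(138*1764 + 1) = √(243432 + 1) = √243433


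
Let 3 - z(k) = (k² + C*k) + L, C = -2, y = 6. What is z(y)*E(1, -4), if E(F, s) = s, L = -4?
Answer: 68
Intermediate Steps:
z(k) = 7 - k² + 2*k (z(k) = 3 - ((k² - 2*k) - 4) = 3 - (-4 + k² - 2*k) = 3 + (4 - k² + 2*k) = 7 - k² + 2*k)
z(y)*E(1, -4) = (7 - 1*6² + 2*6)*(-4) = (7 - 1*36 + 12)*(-4) = (7 - 36 + 12)*(-4) = -17*(-4) = 68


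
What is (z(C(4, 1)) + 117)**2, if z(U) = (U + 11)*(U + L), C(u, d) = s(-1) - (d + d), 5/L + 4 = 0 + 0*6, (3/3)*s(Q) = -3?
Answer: 25281/4 ≈ 6320.3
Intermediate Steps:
s(Q) = -3
L = -5/4 (L = 5/(-4 + (0 + 0*6)) = 5/(-4 + (0 + 0)) = 5/(-4 + 0) = 5/(-4) = 5*(-1/4) = -5/4 ≈ -1.2500)
C(u, d) = -3 - 2*d (C(u, d) = -3 - (d + d) = -3 - 2*d)
z(U) = (11 + U)*(-5/4 + U) (z(U) = (U + 11)*(U - 5/4) = (11 + U)*(-5/4 + U))
(z(C(4, 1)) + 117)**2 = ((-55/4 + (-3 - 2*1)**2 + 39*(-3 - 2*1)/4) + 117)**2 = ((-55/4 + (-3 - 2)**2 + 39*(-3 - 2)/4) + 117)**2 = ((-55/4 + (-5)**2 + (39/4)*(-5)) + 117)**2 = ((-55/4 + 25 - 195/4) + 117)**2 = (-75/2 + 117)**2 = (159/2)**2 = 25281/4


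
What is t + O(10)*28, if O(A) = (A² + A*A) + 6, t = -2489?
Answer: 3279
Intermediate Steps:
O(A) = 6 + 2*A² (O(A) = (A² + A²) + 6 = 2*A² + 6 = 6 + 2*A²)
t + O(10)*28 = -2489 + (6 + 2*10²)*28 = -2489 + (6 + 2*100)*28 = -2489 + (6 + 200)*28 = -2489 + 206*28 = -2489 + 5768 = 3279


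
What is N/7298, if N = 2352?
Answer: 1176/3649 ≈ 0.32228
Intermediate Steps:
N/7298 = 2352/7298 = 2352*(1/7298) = 1176/3649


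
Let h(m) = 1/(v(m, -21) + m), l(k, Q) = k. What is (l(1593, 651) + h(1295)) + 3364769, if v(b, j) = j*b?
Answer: 87188775799/25900 ≈ 3.3664e+6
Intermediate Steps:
v(b, j) = b*j
h(m) = -1/(20*m) (h(m) = 1/(m*(-21) + m) = 1/(-21*m + m) = 1/(-20*m) = -1/(20*m))
(l(1593, 651) + h(1295)) + 3364769 = (1593 - 1/20/1295) + 3364769 = (1593 - 1/20*1/1295) + 3364769 = (1593 - 1/25900) + 3364769 = 41258699/25900 + 3364769 = 87188775799/25900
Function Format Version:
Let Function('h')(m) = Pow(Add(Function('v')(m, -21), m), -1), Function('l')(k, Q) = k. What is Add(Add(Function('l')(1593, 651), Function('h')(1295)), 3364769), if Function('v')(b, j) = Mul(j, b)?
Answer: Rational(87188775799, 25900) ≈ 3.3664e+6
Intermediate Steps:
Function('v')(b, j) = Mul(b, j)
Function('h')(m) = Mul(Rational(-1, 20), Pow(m, -1)) (Function('h')(m) = Pow(Add(Mul(m, -21), m), -1) = Pow(Add(Mul(-21, m), m), -1) = Pow(Mul(-20, m), -1) = Mul(Rational(-1, 20), Pow(m, -1)))
Add(Add(Function('l')(1593, 651), Function('h')(1295)), 3364769) = Add(Add(1593, Mul(Rational(-1, 20), Pow(1295, -1))), 3364769) = Add(Add(1593, Mul(Rational(-1, 20), Rational(1, 1295))), 3364769) = Add(Add(1593, Rational(-1, 25900)), 3364769) = Add(Rational(41258699, 25900), 3364769) = Rational(87188775799, 25900)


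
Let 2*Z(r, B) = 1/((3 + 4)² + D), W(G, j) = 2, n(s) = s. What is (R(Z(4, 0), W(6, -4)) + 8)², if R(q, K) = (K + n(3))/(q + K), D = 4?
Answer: 4990756/45369 ≈ 110.00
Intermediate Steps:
Z(r, B) = 1/106 (Z(r, B) = 1/(2*((3 + 4)² + 4)) = 1/(2*(7² + 4)) = 1/(2*(49 + 4)) = (½)/53 = (½)*(1/53) = 1/106)
R(q, K) = (3 + K)/(K + q) (R(q, K) = (K + 3)/(q + K) = (3 + K)/(K + q))
(R(Z(4, 0), W(6, -4)) + 8)² = ((3 + 2)/(2 + 1/106) + 8)² = (5/(213/106) + 8)² = ((106/213)*5 + 8)² = (530/213 + 8)² = (2234/213)² = 4990756/45369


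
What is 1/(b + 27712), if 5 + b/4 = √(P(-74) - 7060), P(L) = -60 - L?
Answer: 6923/191739900 - I*√7046/191739900 ≈ 3.6106e-5 - 4.3778e-7*I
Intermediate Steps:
b = -20 + 4*I*√7046 (b = -20 + 4*√((-60 - 1*(-74)) - 7060) = -20 + 4*√((-60 + 74) - 7060) = -20 + 4*√(14 - 7060) = -20 + 4*√(-7046) = -20 + 4*(I*√7046) = -20 + 4*I*√7046 ≈ -20.0 + 335.76*I)
1/(b + 27712) = 1/((-20 + 4*I*√7046) + 27712) = 1/(27692 + 4*I*√7046)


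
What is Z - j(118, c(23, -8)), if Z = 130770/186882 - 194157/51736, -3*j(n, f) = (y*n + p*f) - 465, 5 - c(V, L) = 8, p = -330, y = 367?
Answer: 70615442800675/4834263576 ≈ 14607.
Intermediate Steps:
c(V, L) = -3 (c(V, L) = 5 - 1*8 = 5 - 8 = -3)
j(n, f) = 155 + 110*f - 367*n/3 (j(n, f) = -((367*n - 330*f) - 465)/3 = -((-330*f + 367*n) - 465)/3 = -(-465 - 330*f + 367*n)/3 = 155 + 110*f - 367*n/3)
Z = -4919821959/1611421192 (Z = 130770*(1/186882) - 194157*1/51736 = 21795/31147 - 194157/51736 = -4919821959/1611421192 ≈ -3.0531)
Z - j(118, c(23, -8)) = -4919821959/1611421192 - (155 + 110*(-3) - 367/3*118) = -4919821959/1611421192 - (155 - 330 - 43306/3) = -4919821959/1611421192 - 1*(-43831/3) = -4919821959/1611421192 + 43831/3 = 70615442800675/4834263576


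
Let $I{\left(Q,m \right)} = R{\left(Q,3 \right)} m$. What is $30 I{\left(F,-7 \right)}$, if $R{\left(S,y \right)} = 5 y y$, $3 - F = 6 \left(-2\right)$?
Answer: $-9450$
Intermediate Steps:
$F = 15$ ($F = 3 - 6 \left(-2\right) = 3 - -12 = 3 + 12 = 15$)
$R{\left(S,y \right)} = 5 y^{2}$
$I{\left(Q,m \right)} = 45 m$ ($I{\left(Q,m \right)} = 5 \cdot 3^{2} m = 5 \cdot 9 m = 45 m$)
$30 I{\left(F,-7 \right)} = 30 \cdot 45 \left(-7\right) = 30 \left(-315\right) = -9450$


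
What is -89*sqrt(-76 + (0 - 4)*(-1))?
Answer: -534*I*sqrt(2) ≈ -755.19*I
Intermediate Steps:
-89*sqrt(-76 + (0 - 4)*(-1)) = -89*sqrt(-76 - 4*(-1)) = -89*sqrt(-76 + 4) = -534*I*sqrt(2)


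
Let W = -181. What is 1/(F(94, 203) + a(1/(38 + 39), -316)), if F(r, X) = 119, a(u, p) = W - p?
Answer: 1/254 ≈ 0.0039370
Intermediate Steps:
a(u, p) = -181 - p
1/(F(94, 203) + a(1/(38 + 39), -316)) = 1/(119 + (-181 - 1*(-316))) = 1/(119 + (-181 + 316)) = 1/(119 + 135) = 1/254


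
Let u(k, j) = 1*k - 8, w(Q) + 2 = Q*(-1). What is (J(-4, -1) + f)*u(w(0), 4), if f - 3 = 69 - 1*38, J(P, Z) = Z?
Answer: -330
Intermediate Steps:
w(Q) = -2 - Q (w(Q) = -2 + Q*(-1) = -2 - Q)
f = 34 (f = 3 + (69 - 1*38) = 3 + (69 - 38) = 3 + 31 = 34)
u(k, j) = -8 + k (u(k, j) = k - 8 = -8 + k)
(J(-4, -1) + f)*u(w(0), 4) = (-1 + 34)*(-8 + (-2 - 1*0)) = 33*(-8 + (-2 + 0)) = 33*(-8 - 2) = 33*(-10) = -330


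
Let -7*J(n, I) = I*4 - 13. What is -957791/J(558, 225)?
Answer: 6704537/887 ≈ 7558.7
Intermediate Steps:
J(n, I) = 13/7 - 4*I/7 (J(n, I) = -(I*4 - 13)/7 = -(4*I - 13)/7 = -(-13 + 4*I)/7 = 13/7 - 4*I/7)
-957791/J(558, 225) = -957791/(13/7 - 4/7*225) = -957791/(13/7 - 900/7) = -957791/(-887/7) = -957791*(-7/887) = 6704537/887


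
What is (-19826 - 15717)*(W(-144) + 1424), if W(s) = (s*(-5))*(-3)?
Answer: 26159648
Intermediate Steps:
W(s) = 15*s (W(s) = -5*s*(-3) = 15*s)
(-19826 - 15717)*(W(-144) + 1424) = (-19826 - 15717)*(15*(-144) + 1424) = -35543*(-2160 + 1424) = -35543*(-736) = 26159648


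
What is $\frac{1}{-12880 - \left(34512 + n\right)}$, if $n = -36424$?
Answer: $- \frac{1}{10968} \approx -9.1174 \cdot 10^{-5}$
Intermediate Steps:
$\frac{1}{-12880 - \left(34512 + n\right)} = \frac{1}{-12880 - -1912} = \frac{1}{-12880 + \left(-34512 + 36424\right)} = \frac{1}{-12880 + 1912} = \frac{1}{-10968} = - \frac{1}{10968}$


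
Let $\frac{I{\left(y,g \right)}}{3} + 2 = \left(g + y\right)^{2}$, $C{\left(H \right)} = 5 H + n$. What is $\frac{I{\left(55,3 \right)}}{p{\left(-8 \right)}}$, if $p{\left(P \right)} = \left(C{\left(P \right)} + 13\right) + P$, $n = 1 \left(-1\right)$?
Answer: $- \frac{1681}{6} \approx -280.17$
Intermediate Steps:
$n = -1$
$C{\left(H \right)} = -1 + 5 H$ ($C{\left(H \right)} = 5 H - 1 = -1 + 5 H$)
$I{\left(y,g \right)} = -6 + 3 \left(g + y\right)^{2}$
$p{\left(P \right)} = 12 + 6 P$ ($p{\left(P \right)} = \left(\left(-1 + 5 P\right) + 13\right) + P = \left(12 + 5 P\right) + P = 12 + 6 P$)
$\frac{I{\left(55,3 \right)}}{p{\left(-8 \right)}} = \frac{-6 + 3 \left(3 + 55\right)^{2}}{12 + 6 \left(-8\right)} = \frac{-6 + 3 \cdot 58^{2}}{12 - 48} = \frac{-6 + 3 \cdot 3364}{-36} = \left(-6 + 10092\right) \left(- \frac{1}{36}\right) = 10086 \left(- \frac{1}{36}\right) = - \frac{1681}{6}$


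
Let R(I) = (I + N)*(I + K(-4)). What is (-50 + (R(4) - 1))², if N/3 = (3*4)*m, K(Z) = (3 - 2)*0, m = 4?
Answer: 292681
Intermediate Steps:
K(Z) = 0 (K(Z) = 1*0 = 0)
N = 144 (N = 3*((3*4)*4) = 3*(12*4) = 3*48 = 144)
R(I) = I*(144 + I) (R(I) = (I + 144)*(I + 0) = (144 + I)*I = I*(144 + I))
(-50 + (R(4) - 1))² = (-50 + (4*(144 + 4) - 1))² = (-50 + (4*148 - 1))² = (-50 + (592 - 1))² = (-50 + 591)² = 541² = 292681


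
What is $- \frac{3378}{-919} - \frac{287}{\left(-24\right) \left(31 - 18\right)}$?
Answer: $\frac{1317689}{286728} \approx 4.5956$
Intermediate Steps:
$- \frac{3378}{-919} - \frac{287}{\left(-24\right) \left(31 - 18\right)} = \left(-3378\right) \left(- \frac{1}{919}\right) - \frac{287}{\left(-24\right) 13} = \frac{3378}{919} - \frac{287}{-312} = \frac{3378}{919} - - \frac{287}{312} = \frac{3378}{919} + \frac{287}{312} = \frac{1317689}{286728}$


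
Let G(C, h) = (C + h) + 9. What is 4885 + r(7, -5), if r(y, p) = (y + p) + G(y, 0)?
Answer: 4903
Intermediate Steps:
G(C, h) = 9 + C + h
r(y, p) = 9 + p + 2*y (r(y, p) = (y + p) + (9 + y + 0) = (p + y) + (9 + y) = 9 + p + 2*y)
4885 + r(7, -5) = 4885 + (9 - 5 + 2*7) = 4885 + (9 - 5 + 14) = 4885 + 18 = 4903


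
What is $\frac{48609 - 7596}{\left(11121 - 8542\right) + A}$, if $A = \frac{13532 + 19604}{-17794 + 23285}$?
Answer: $\frac{564417}{35575} \approx 15.866$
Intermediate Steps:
$A = \frac{1744}{289}$ ($A = \frac{33136}{5491} = 33136 \cdot \frac{1}{5491} = \frac{1744}{289} \approx 6.0346$)
$\frac{48609 - 7596}{\left(11121 - 8542\right) + A} = \frac{48609 - 7596}{\left(11121 - 8542\right) + \frac{1744}{289}} = \frac{41013}{\left(11121 - 8542\right) + \frac{1744}{289}} = \frac{41013}{2579 + \frac{1744}{289}} = \frac{41013}{\frac{747075}{289}} = 41013 \cdot \frac{289}{747075} = \frac{564417}{35575}$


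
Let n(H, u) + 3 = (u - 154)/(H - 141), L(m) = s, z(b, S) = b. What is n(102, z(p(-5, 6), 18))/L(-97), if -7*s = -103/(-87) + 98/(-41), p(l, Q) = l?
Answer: 349566/55939 ≈ 6.2491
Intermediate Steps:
s = 4303/24969 (s = -(-103/(-87) + 98/(-41))/7 = -(-103*(-1/87) + 98*(-1/41))/7 = -(103/87 - 98/41)/7 = -⅐*(-4303/3567) = 4303/24969 ≈ 0.17233)
L(m) = 4303/24969
n(H, u) = -3 + (-154 + u)/(-141 + H) (n(H, u) = -3 + (u - 154)/(H - 141) = -3 + (-154 + u)/(-141 + H))
n(102, z(p(-5, 6), 18))/L(-97) = ((269 - 5 - 3*102)/(-141 + 102))/(4303/24969) = ((269 - 5 - 306)/(-39))*(24969/4303) = -1/39*(-42)*(24969/4303) = (14/13)*(24969/4303) = 349566/55939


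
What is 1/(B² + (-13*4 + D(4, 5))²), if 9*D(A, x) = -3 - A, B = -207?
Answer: 81/3696394 ≈ 2.1913e-5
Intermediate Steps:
D(A, x) = -⅓ - A/9 (D(A, x) = (-3 - A)/9 = -⅓ - A/9)
1/(B² + (-13*4 + D(4, 5))²) = 1/((-207)² + (-13*4 + (-⅓ - ⅑*4))²) = 1/(42849 + (-52 + (-⅓ - 4/9))²) = 1/(42849 + (-52 - 7/9)²) = 1/(42849 + (-475/9)²) = 1/(42849 + 225625/81) = 1/(3696394/81) = 81/3696394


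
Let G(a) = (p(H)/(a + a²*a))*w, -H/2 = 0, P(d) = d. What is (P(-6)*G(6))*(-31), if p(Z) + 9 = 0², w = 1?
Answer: -279/37 ≈ -7.5405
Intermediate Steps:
H = 0 (H = -2*0 = 0)
p(Z) = -9 (p(Z) = -9 + 0² = -9 + 0 = -9)
G(a) = -9/(a + a³) (G(a) = (-9/(a + a²*a))*1 = (-9/(a + a³))*1 = -9/(a + a³)*1 = -9/(a + a³))
(P(-6)*G(6))*(-31) = -(-54)/(6 + 6³)*(-31) = -(-54)/(6 + 216)*(-31) = -(-54)/222*(-31) = -6*(-3/74)*(-31) = (9/37)*(-31) = -279/37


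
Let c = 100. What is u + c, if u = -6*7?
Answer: 58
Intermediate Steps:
u = -42
u + c = -42 + 100 = 58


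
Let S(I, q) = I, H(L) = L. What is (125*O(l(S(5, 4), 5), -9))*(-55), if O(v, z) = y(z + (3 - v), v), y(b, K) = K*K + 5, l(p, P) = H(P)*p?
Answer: -4331250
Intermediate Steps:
l(p, P) = P*p
y(b, K) = 5 + K² (y(b, K) = K² + 5 = 5 + K²)
O(v, z) = 5 + v²
(125*O(l(S(5, 4), 5), -9))*(-55) = (125*(5 + (5*5)²))*(-55) = (125*(5 + 25²))*(-55) = (125*(5 + 625))*(-55) = (125*630)*(-55) = 78750*(-55) = -4331250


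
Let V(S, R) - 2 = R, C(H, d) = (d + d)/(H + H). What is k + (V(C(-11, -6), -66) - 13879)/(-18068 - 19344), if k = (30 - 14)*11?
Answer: 6598455/37412 ≈ 176.37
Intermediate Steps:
C(H, d) = d/H (C(H, d) = (2*d)/((2*H)) = (2*d)*(1/(2*H)) = d/H)
V(S, R) = 2 + R
k = 176 (k = 16*11 = 176)
k + (V(C(-11, -6), -66) - 13879)/(-18068 - 19344) = 176 + ((2 - 66) - 13879)/(-18068 - 19344) = 176 + (-64 - 13879)/(-37412) = 176 - 13943*(-1/37412) = 176 + 13943/37412 = 6598455/37412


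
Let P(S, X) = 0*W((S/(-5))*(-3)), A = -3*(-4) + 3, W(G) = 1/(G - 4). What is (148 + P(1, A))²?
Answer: 21904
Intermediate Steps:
W(G) = 1/(-4 + G)
A = 15 (A = 12 + 3 = 15)
P(S, X) = 0 (P(S, X) = 0/(-4 + (S/(-5))*(-3)) = 0/(-4 + (S*(-⅕))*(-3)) = 0/(-4 - S/5*(-3)) = 0/(-4 + 3*S/5) = 0)
(148 + P(1, A))² = (148 + 0)² = 148² = 21904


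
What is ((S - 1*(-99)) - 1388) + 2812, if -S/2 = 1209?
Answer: -895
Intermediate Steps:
S = -2418 (S = -2*1209 = -2418)
((S - 1*(-99)) - 1388) + 2812 = ((-2418 - 1*(-99)) - 1388) + 2812 = ((-2418 + 99) - 1388) + 2812 = (-2319 - 1388) + 2812 = -3707 + 2812 = -895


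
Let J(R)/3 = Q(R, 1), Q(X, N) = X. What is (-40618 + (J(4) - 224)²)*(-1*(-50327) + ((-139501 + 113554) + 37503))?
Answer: 267705858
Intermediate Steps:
J(R) = 3*R
(-40618 + (J(4) - 224)²)*(-1*(-50327) + ((-139501 + 113554) + 37503)) = (-40618 + (3*4 - 224)²)*(-1*(-50327) + ((-139501 + 113554) + 37503)) = (-40618 + (12 - 224)²)*(50327 + (-25947 + 37503)) = (-40618 + (-212)²)*(50327 + 11556) = (-40618 + 44944)*61883 = 4326*61883 = 267705858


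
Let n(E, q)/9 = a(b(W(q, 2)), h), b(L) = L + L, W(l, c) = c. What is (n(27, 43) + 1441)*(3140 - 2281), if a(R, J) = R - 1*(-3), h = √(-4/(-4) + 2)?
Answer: 1291936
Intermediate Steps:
b(L) = 2*L
h = √3 (h = √(-4*(-¼) + 2) = √(1 + 2) = √3 ≈ 1.7320)
a(R, J) = 3 + R (a(R, J) = R + 3 = 3 + R)
n(E, q) = 63 (n(E, q) = 9*(3 + 2*2) = 9*(3 + 4) = 9*7 = 63)
(n(27, 43) + 1441)*(3140 - 2281) = (63 + 1441)*(3140 - 2281) = 1504*859 = 1291936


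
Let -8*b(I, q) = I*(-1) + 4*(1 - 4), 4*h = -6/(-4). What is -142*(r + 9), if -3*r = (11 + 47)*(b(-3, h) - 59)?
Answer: -960985/6 ≈ -1.6016e+5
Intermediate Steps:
h = 3/8 (h = (-6/(-4))/4 = (-6*(-¼))/4 = (¼)*(3/2) = 3/8 ≈ 0.37500)
b(I, q) = 3/2 + I/8 (b(I, q) = -(I*(-1) + 4*(1 - 4))/8 = -(-I + 4*(-3))/8 = -(-I - 12)/8 = -(-12 - I)/8 = 3/2 + I/8)
r = 13427/12 (r = -(11 + 47)*((3/2 + (⅛)*(-3)) - 59)/3 = -58*((3/2 - 3/8) - 59)/3 = -58*(9/8 - 59)/3 = -58*(-463)/(3*8) = -⅓*(-13427/4) = 13427/12 ≈ 1118.9)
-142*(r + 9) = -142*(13427/12 + 9) = -142*13535/12 = -960985/6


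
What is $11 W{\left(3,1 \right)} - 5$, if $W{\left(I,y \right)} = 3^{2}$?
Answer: $94$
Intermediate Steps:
$W{\left(I,y \right)} = 9$
$11 W{\left(3,1 \right)} - 5 = 11 \cdot 9 - 5 = 99 - 5 = 94$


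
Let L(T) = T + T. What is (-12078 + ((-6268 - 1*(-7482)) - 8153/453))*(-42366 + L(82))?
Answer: 208036658090/453 ≈ 4.5924e+8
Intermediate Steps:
L(T) = 2*T
(-12078 + ((-6268 - 1*(-7482)) - 8153/453))*(-42366 + L(82)) = (-12078 + ((-6268 - 1*(-7482)) - 8153/453))*(-42366 + 2*82) = (-12078 + ((-6268 + 7482) - 8153*1/453))*(-42366 + 164) = (-12078 + (1214 - 8153/453))*(-42202) = (-12078 + 541789/453)*(-42202) = -4929545/453*(-42202) = 208036658090/453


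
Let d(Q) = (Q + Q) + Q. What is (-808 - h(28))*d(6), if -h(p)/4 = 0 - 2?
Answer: -14688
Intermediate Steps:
h(p) = 8 (h(p) = -4*(0 - 2) = -4*(-2) = 8)
d(Q) = 3*Q (d(Q) = 2*Q + Q = 3*Q)
(-808 - h(28))*d(6) = (-808 - 1*8)*(3*6) = (-808 - 8)*18 = -816*18 = -14688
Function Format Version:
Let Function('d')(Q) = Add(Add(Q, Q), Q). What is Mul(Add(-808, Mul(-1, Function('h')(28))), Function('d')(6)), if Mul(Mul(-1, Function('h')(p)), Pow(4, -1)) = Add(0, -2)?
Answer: -14688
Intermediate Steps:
Function('h')(p) = 8 (Function('h')(p) = Mul(-4, Add(0, -2)) = Mul(-4, -2) = 8)
Function('d')(Q) = Mul(3, Q) (Function('d')(Q) = Add(Mul(2, Q), Q) = Mul(3, Q))
Mul(Add(-808, Mul(-1, Function('h')(28))), Function('d')(6)) = Mul(Add(-808, Mul(-1, 8)), Mul(3, 6)) = Mul(Add(-808, -8), 18) = Mul(-816, 18) = -14688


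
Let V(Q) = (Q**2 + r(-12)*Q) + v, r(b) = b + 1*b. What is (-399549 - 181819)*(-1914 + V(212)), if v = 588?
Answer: -22400109040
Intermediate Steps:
r(b) = 2*b (r(b) = b + b = 2*b)
V(Q) = 588 + Q**2 - 24*Q (V(Q) = (Q**2 + (2*(-12))*Q) + 588 = (Q**2 - 24*Q) + 588 = 588 + Q**2 - 24*Q)
(-399549 - 181819)*(-1914 + V(212)) = (-399549 - 181819)*(-1914 + (588 + 212**2 - 24*212)) = -581368*(-1914 + (588 + 44944 - 5088)) = -581368*(-1914 + 40444) = -581368*38530 = -22400109040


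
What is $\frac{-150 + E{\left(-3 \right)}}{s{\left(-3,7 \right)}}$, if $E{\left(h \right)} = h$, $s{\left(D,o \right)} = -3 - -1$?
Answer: $\frac{153}{2} \approx 76.5$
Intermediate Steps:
$s{\left(D,o \right)} = -2$ ($s{\left(D,o \right)} = -3 + 1 = -2$)
$\frac{-150 + E{\left(-3 \right)}}{s{\left(-3,7 \right)}} = \frac{-150 - 3}{-2} = \left(- \frac{1}{2}\right) \left(-153\right) = \frac{153}{2}$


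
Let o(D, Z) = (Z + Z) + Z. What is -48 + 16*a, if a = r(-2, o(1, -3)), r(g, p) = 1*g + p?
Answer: -224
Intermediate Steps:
o(D, Z) = 3*Z (o(D, Z) = 2*Z + Z = 3*Z)
r(g, p) = g + p
a = -11 (a = -2 + 3*(-3) = -2 - 9 = -11)
-48 + 16*a = -48 + 16*(-11) = -48 - 176 = -224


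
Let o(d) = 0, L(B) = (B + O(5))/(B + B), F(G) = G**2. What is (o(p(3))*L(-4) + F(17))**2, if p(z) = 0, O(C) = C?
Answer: 83521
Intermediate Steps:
L(B) = (5 + B)/(2*B) (L(B) = (B + 5)/(B + B) = (5 + B)/((2*B)) = (5 + B)*(1/(2*B)) = (5 + B)/(2*B))
(o(p(3))*L(-4) + F(17))**2 = (0*((1/2)*(5 - 4)/(-4)) + 17**2)**2 = (0*((1/2)*(-1/4)*1) + 289)**2 = (0*(-1/8) + 289)**2 = (0 + 289)**2 = 289**2 = 83521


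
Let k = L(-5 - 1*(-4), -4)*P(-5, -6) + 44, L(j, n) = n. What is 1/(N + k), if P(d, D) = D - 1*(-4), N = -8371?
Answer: -1/8319 ≈ -0.00012021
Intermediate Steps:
P(d, D) = 4 + D (P(d, D) = D + 4 = 4 + D)
k = 52 (k = -4*(4 - 6) + 44 = -4*(-2) + 44 = 8 + 44 = 52)
1/(N + k) = 1/(-8371 + 52) = 1/(-8319) = -1/8319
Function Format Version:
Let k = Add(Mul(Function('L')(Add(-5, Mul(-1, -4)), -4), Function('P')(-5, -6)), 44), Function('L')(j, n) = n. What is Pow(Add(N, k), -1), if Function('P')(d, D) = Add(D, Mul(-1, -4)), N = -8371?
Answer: Rational(-1, 8319) ≈ -0.00012021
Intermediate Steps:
Function('P')(d, D) = Add(4, D) (Function('P')(d, D) = Add(D, 4) = Add(4, D))
k = 52 (k = Add(Mul(-4, Add(4, -6)), 44) = Add(Mul(-4, -2), 44) = Add(8, 44) = 52)
Pow(Add(N, k), -1) = Pow(Add(-8371, 52), -1) = Pow(-8319, -1) = Rational(-1, 8319)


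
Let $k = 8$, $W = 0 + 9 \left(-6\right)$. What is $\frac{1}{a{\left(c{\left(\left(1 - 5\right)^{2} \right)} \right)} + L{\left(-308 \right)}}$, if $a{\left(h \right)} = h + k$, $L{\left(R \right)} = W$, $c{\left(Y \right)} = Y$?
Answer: $- \frac{1}{30} \approx -0.033333$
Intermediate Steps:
$W = -54$ ($W = 0 - 54 = -54$)
$L{\left(R \right)} = -54$
$a{\left(h \right)} = 8 + h$ ($a{\left(h \right)} = h + 8 = 8 + h$)
$\frac{1}{a{\left(c{\left(\left(1 - 5\right)^{2} \right)} \right)} + L{\left(-308 \right)}} = \frac{1}{\left(8 + \left(1 - 5\right)^{2}\right) - 54} = \frac{1}{\left(8 + \left(-4\right)^{2}\right) - 54} = \frac{1}{\left(8 + 16\right) - 54} = \frac{1}{24 - 54} = \frac{1}{-30} = - \frac{1}{30}$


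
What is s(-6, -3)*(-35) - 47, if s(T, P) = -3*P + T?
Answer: -152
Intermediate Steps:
s(T, P) = T - 3*P
s(-6, -3)*(-35) - 47 = (-6 - 3*(-3))*(-35) - 47 = (-6 + 9)*(-35) - 47 = 3*(-35) - 47 = -105 - 47 = -152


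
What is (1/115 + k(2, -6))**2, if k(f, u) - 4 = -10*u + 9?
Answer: 70492816/13225 ≈ 5330.3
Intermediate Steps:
k(f, u) = 13 - 10*u (k(f, u) = 4 + (-10*u + 9) = 4 + (9 - 10*u) = 13 - 10*u)
(1/115 + k(2, -6))**2 = (1/115 + (13 - 10*(-6)))**2 = (1/115 + (13 + 60))**2 = (1/115 + 73)**2 = (8396/115)**2 = 70492816/13225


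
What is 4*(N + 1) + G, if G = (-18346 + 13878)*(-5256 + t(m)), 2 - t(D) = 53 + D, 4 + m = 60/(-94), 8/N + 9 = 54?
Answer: 50106373624/2115 ≈ 2.3691e+7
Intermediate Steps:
N = 8/45 (N = 8/(-9 + 54) = 8/45 ≈ 0.17778)
m = -218/47 (m = -4 + 60/(-94) = -4 + 60*(-1/94) = -4 - 30/47 = -218/47 ≈ -4.6383)
t(D) = -51 - D (t(D) = 2 - (53 + D) = 2 + (-53 - D) = -51 - D)
G = 1113474748/47 (G = (-18346 + 13878)*(-5256 + (-51 - 1*(-218/47))) = -4468*(-5256 + (-51 + 218/47)) = -4468*(-5256 - 2179/47) = -4468*(-249211/47) = 1113474748/47 ≈ 2.3691e+7)
4*(N + 1) + G = 4*(8/45 + 1) + 1113474748/47 = 4*(53/45) + 1113474748/47 = 212/45 + 1113474748/47 = 50106373624/2115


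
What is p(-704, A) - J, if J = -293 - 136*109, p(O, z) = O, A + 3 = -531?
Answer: 14413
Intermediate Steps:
A = -534 (A = -3 - 531 = -534)
J = -15117 (J = -293 - 14824 = -15117)
p(-704, A) - J = -704 - 1*(-15117) = -704 + 15117 = 14413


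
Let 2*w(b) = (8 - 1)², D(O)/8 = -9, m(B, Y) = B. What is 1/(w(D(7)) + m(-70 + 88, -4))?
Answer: 2/85 ≈ 0.023529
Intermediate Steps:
D(O) = -72 (D(O) = 8*(-9) = -72)
w(b) = 49/2 (w(b) = (8 - 1)²/2 = (½)*7² = (½)*49 = 49/2)
1/(w(D(7)) + m(-70 + 88, -4)) = 1/(49/2 + (-70 + 88)) = 1/(49/2 + 18) = 1/(85/2) = 2/85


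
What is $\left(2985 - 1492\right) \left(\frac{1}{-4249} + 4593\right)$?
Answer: $\frac{29136874408}{4249} \approx 6.8574 \cdot 10^{6}$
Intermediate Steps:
$\left(2985 - 1492\right) \left(\frac{1}{-4249} + 4593\right) = 1493 \left(- \frac{1}{4249} + 4593\right) = 1493 \cdot \frac{19515656}{4249} = \frac{29136874408}{4249}$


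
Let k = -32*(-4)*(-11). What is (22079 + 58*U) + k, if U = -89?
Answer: 15509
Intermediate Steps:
k = -1408 (k = 128*(-11) = -1408)
(22079 + 58*U) + k = (22079 + 58*(-89)) - 1408 = (22079 - 5162) - 1408 = 16917 - 1408 = 15509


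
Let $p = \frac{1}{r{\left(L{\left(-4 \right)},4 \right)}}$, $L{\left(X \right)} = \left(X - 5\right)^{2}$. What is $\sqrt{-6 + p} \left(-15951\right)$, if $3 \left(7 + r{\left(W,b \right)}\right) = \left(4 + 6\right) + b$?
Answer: $- \frac{47853 i \sqrt{35}}{7} \approx - 40443.0 i$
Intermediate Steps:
$L{\left(X \right)} = \left(-5 + X\right)^{2}$
$r{\left(W,b \right)} = - \frac{11}{3} + \frac{b}{3}$ ($r{\left(W,b \right)} = -7 + \frac{\left(4 + 6\right) + b}{3} = -7 + \frac{10 + b}{3} = -7 + \left(\frac{10}{3} + \frac{b}{3}\right) = - \frac{11}{3} + \frac{b}{3}$)
$p = - \frac{3}{7}$ ($p = \frac{1}{- \frac{11}{3} + \frac{1}{3} \cdot 4} = \frac{1}{- \frac{11}{3} + \frac{4}{3}} = \frac{1}{- \frac{7}{3}} = - \frac{3}{7} \approx -0.42857$)
$\sqrt{-6 + p} \left(-15951\right) = \sqrt{-6 - \frac{3}{7}} \left(-15951\right) = \sqrt{- \frac{45}{7}} \left(-15951\right) = \frac{3 i \sqrt{35}}{7} \left(-15951\right) = - \frac{47853 i \sqrt{35}}{7}$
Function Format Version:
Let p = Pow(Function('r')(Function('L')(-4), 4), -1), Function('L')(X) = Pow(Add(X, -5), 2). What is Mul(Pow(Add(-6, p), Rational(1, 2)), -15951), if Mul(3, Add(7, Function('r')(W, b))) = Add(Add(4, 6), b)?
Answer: Mul(Rational(-47853, 7), I, Pow(35, Rational(1, 2))) ≈ Mul(-40443., I)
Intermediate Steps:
Function('L')(X) = Pow(Add(-5, X), 2)
Function('r')(W, b) = Add(Rational(-11, 3), Mul(Rational(1, 3), b)) (Function('r')(W, b) = Add(-7, Mul(Rational(1, 3), Add(Add(4, 6), b))) = Add(-7, Mul(Rational(1, 3), Add(10, b))) = Add(-7, Add(Rational(10, 3), Mul(Rational(1, 3), b))) = Add(Rational(-11, 3), Mul(Rational(1, 3), b)))
p = Rational(-3, 7) (p = Pow(Add(Rational(-11, 3), Mul(Rational(1, 3), 4)), -1) = Pow(Add(Rational(-11, 3), Rational(4, 3)), -1) = Pow(Rational(-7, 3), -1) = Rational(-3, 7) ≈ -0.42857)
Mul(Pow(Add(-6, p), Rational(1, 2)), -15951) = Mul(Pow(Add(-6, Rational(-3, 7)), Rational(1, 2)), -15951) = Mul(Pow(Rational(-45, 7), Rational(1, 2)), -15951) = Mul(Mul(Rational(3, 7), I, Pow(35, Rational(1, 2))), -15951) = Mul(Rational(-47853, 7), I, Pow(35, Rational(1, 2)))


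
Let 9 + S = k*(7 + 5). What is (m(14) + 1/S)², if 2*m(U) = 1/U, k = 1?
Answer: 961/7056 ≈ 0.13620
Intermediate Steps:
S = 3 (S = -9 + 1*(7 + 5) = -9 + 1*12 = -9 + 12 = 3)
m(U) = 1/(2*U) (m(U) = (1/U)/2 = 1/(2*U))
(m(14) + 1/S)² = ((½)/14 + 1/3)² = ((½)*(1/14) + ⅓)² = (1/28 + ⅓)² = (31/84)² = 961/7056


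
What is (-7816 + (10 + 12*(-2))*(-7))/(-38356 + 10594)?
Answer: 3859/13881 ≈ 0.27801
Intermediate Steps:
(-7816 + (10 + 12*(-2))*(-7))/(-38356 + 10594) = (-7816 + (10 - 24)*(-7))/(-27762) = (-7816 - 14*(-7))*(-1/27762) = (-7816 + 98)*(-1/27762) = -7718*(-1/27762) = 3859/13881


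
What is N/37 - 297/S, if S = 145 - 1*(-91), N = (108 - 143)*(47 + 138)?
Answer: -41597/236 ≈ -176.26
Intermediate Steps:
N = -6475 (N = -35*185 = -6475)
S = 236 (S = 145 + 91 = 236)
N/37 - 297/S = -6475/37 - 297/236 = -6475*1/37 - 297*1/236 = -175 - 297/236 = -41597/236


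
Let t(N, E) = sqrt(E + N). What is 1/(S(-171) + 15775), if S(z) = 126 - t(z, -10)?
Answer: 15901/252841982 + I*sqrt(181)/252841982 ≈ 6.2889e-5 + 5.321e-8*I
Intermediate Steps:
S(z) = 126 - sqrt(-10 + z)
1/(S(-171) + 15775) = 1/((126 - sqrt(-10 - 171)) + 15775) = 1/((126 - sqrt(-181)) + 15775) = 1/((126 - I*sqrt(181)) + 15775) = 1/(15901 - I*sqrt(181))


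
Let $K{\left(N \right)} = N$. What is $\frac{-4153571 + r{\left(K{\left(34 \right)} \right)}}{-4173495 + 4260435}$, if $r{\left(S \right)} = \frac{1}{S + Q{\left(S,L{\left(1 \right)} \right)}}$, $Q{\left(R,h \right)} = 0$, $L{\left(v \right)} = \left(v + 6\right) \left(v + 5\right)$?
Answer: $- \frac{141221413}{2955960} \approx -47.775$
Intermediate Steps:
$L{\left(v \right)} = \left(5 + v\right) \left(6 + v\right)$ ($L{\left(v \right)} = \left(6 + v\right) \left(5 + v\right) = \left(5 + v\right) \left(6 + v\right)$)
$r{\left(S \right)} = \frac{1}{S}$ ($r{\left(S \right)} = \frac{1}{S + 0} = \frac{1}{S}$)
$\frac{-4153571 + r{\left(K{\left(34 \right)} \right)}}{-4173495 + 4260435} = \frac{-4153571 + \frac{1}{34}}{-4173495 + 4260435} = \frac{-4153571 + \frac{1}{34}}{86940} = \left(- \frac{141221413}{34}\right) \frac{1}{86940} = - \frac{141221413}{2955960}$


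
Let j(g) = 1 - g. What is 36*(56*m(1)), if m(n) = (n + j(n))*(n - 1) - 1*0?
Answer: 0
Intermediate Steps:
m(n) = -1 + n (m(n) = (n + (1 - n))*(n - 1) - 1*0 = 1*(-1 + n) + 0 = (-1 + n) + 0 = -1 + n)
36*(56*m(1)) = 36*(56*(-1 + 1)) = 36*(56*0) = 36*0 = 0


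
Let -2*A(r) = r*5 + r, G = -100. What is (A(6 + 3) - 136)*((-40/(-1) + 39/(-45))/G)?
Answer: 95681/1500 ≈ 63.787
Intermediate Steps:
A(r) = -3*r (A(r) = -(r*5 + r)/2 = -(5*r + r)/2 = -3*r)
(A(6 + 3) - 136)*((-40/(-1) + 39/(-45))/G) = (-3*(6 + 3) - 136)*((-40/(-1) + 39/(-45))/(-100)) = (-3*9 - 136)*((-40*(-1) + 39*(-1/45))*(-1/100)) = (-27 - 136)*((40 - 13/15)*(-1/100)) = -95681*(-1)/(15*100) = -163*(-587/1500) = 95681/1500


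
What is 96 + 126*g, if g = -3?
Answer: -282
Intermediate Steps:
96 + 126*g = 96 + 126*(-3) = 96 - 378 = -282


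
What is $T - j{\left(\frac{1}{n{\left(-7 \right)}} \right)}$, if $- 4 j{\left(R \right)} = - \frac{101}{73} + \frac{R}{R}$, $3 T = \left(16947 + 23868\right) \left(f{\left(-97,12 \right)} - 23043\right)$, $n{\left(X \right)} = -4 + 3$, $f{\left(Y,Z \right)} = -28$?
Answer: $- \frac{22913309722}{73} \approx -3.1388 \cdot 10^{8}$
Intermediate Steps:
$n{\left(X \right)} = -1$
$T = -313880955$ ($T = \frac{\left(16947 + 23868\right) \left(-28 - 23043\right)}{3} = \frac{40815 \left(-23071\right)}{3} = \frac{1}{3} \left(-941642865\right) = -313880955$)
$j{\left(R \right)} = \frac{7}{73}$ ($j{\left(R \right)} = - \frac{- \frac{101}{73} + \frac{R}{R}}{4} = - \frac{\left(-101\right) \frac{1}{73} + 1}{4} = - \frac{- \frac{101}{73} + 1}{4} = \left(- \frac{1}{4}\right) \left(- \frac{28}{73}\right) = \frac{7}{73}$)
$T - j{\left(\frac{1}{n{\left(-7 \right)}} \right)} = -313880955 - \frac{7}{73} = - \frac{22913309722}{73}$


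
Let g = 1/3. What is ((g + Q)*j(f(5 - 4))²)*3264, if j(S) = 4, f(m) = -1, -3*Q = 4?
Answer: -52224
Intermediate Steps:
Q = -4/3 (Q = -⅓*4 = -4/3 ≈ -1.3333)
g = ⅓ (g = 1*(⅓) = ⅓ ≈ 0.33333)
((g + Q)*j(f(5 - 4))²)*3264 = ((⅓ - 4/3)*4²)*3264 = -1*16*3264 = -16*3264 = -52224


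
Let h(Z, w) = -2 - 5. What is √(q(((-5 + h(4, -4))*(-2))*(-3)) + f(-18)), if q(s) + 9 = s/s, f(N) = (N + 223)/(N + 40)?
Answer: √638/22 ≈ 1.1481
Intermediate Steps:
h(Z, w) = -7
f(N) = (223 + N)/(40 + N)
q(s) = -8 (q(s) = -9 + s/s = -9 + 1 = -8)
√(q(((-5 + h(4, -4))*(-2))*(-3)) + f(-18)) = √(-8 + (223 - 18)/(40 - 18)) = √(-8 + 205/22) = √(29/22) = √638/22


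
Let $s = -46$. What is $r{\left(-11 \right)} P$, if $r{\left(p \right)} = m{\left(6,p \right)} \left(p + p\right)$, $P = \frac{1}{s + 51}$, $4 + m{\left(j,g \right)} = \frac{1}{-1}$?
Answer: $22$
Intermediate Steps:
$m{\left(j,g \right)} = -5$ ($m{\left(j,g \right)} = -4 + \frac{1}{-1} = -4 - 1 = -5$)
$P = \frac{1}{5}$ ($P = \frac{1}{-46 + 51} = \frac{1}{5} \approx 0.2$)
$r{\left(p \right)} = - 10 p$ ($r{\left(p \right)} = - 5 \left(p + p\right) = - 5 \cdot 2 p = - 10 p$)
$r{\left(-11 \right)} P = \left(-10\right) \left(-11\right) \frac{1}{5} = 110 \cdot \frac{1}{5} = 22$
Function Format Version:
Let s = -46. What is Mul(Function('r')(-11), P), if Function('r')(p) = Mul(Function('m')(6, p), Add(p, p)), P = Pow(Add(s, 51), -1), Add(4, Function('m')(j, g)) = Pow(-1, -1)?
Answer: 22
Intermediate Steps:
Function('m')(j, g) = -5 (Function('m')(j, g) = Add(-4, Pow(-1, -1)) = Add(-4, -1) = -5)
P = Rational(1, 5) (P = Pow(Add(-46, 51), -1) = Pow(5, -1) = Rational(1, 5) ≈ 0.20000)
Function('r')(p) = Mul(-10, p) (Function('r')(p) = Mul(-5, Add(p, p)) = Mul(-5, Mul(2, p)) = Mul(-10, p))
Mul(Function('r')(-11), P) = Mul(Mul(-10, -11), Rational(1, 5)) = Mul(110, Rational(1, 5)) = 22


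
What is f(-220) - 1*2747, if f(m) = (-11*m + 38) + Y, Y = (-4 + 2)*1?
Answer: -291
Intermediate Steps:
Y = -2 (Y = -2*1 = -2)
f(m) = 36 - 11*m (f(m) = (-11*m + 38) - 2 = (38 - 11*m) - 2 = 36 - 11*m)
f(-220) - 1*2747 = (36 - 11*(-220)) - 1*2747 = (36 + 2420) - 2747 = 2456 - 2747 = -291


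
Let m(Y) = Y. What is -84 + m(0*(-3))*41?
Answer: -84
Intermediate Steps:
-84 + m(0*(-3))*41 = -84 + (0*(-3))*41 = -84 + 0*41 = -84 + 0 = -84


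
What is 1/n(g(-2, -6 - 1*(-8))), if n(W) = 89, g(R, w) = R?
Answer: 1/89 ≈ 0.011236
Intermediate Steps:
1/n(g(-2, -6 - 1*(-8))) = 1/89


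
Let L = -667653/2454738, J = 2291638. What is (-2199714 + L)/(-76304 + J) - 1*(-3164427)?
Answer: 5736117632642129833/1812688184164 ≈ 3.1644e+6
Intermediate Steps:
L = -222551/818246 (L = -667653*1/2454738 = -222551/818246 ≈ -0.27199)
(-2199714 + L)/(-76304 + J) - 1*(-3164427) = (-2199714 - 222551/818246)/(-76304 + 2291638) - 1*(-3164427) = -1799907404195/818246/2215334 + 3164427 = -1799907404195/818246*1/2215334 + 3164427 = -1799907404195/1812688184164 + 3164427 = 5736117632642129833/1812688184164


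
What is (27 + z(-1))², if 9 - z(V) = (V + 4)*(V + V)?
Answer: 1764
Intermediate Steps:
z(V) = 9 - 2*V*(4 + V) (z(V) = 9 - (V + 4)*(V + V) = 9 - (4 + V)*2*V = 9 - 2*V*(4 + V))
(27 + z(-1))² = (27 + (9 - 8*(-1) - 2*(-1)²))² = (27 + (9 + 8 - 2*1))² = (27 + (9 + 8 - 2))² = (27 + 15)² = 42² = 1764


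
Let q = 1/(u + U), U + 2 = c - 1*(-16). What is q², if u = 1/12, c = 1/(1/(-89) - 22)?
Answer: 6822544/1344468889 ≈ 0.0050745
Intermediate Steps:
c = -89/1959 (c = 1/(-1/89 - 22) = 1/(-1959/89) = -89/1959 ≈ -0.045431)
u = 1/12 ≈ 0.083333
U = 27337/1959 (U = -2 + (-89/1959 - 1*(-16)) = -2 + (-89/1959 + 16) = -2 + 31255/1959 = 27337/1959 ≈ 13.955)
q = 2612/36667 (q = 1/(1/12 + 27337/1959) = 1/(36667/2612) = 2612/36667 ≈ 0.071236)
q² = (2612/36667)² = 6822544/1344468889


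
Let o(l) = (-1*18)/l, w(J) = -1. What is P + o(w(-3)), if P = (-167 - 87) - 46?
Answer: -282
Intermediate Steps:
o(l) = -18/l
P = -300 (P = -254 - 46 = -300)
P + o(w(-3)) = -300 - 18/(-1) = -300 - 18*(-1) = -300 + 18 = -282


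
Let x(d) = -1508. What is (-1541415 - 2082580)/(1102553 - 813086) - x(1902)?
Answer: 432892241/289467 ≈ 1495.5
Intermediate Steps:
(-1541415 - 2082580)/(1102553 - 813086) - x(1902) = (-1541415 - 2082580)/(1102553 - 813086) - 1*(-1508) = -3623995/289467 + 1508 = 432892241/289467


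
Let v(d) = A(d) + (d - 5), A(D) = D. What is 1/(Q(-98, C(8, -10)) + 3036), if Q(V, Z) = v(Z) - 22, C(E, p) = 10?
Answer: 1/3029 ≈ 0.00033014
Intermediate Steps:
v(d) = -5 + 2*d (v(d) = d + (d - 5) = d + (-5 + d) = -5 + 2*d)
Q(V, Z) = -27 + 2*Z (Q(V, Z) = (-5 + 2*Z) - 22 = -27 + 2*Z)
1/(Q(-98, C(8, -10)) + 3036) = 1/((-27 + 2*10) + 3036) = 1/((-27 + 20) + 3036) = 1/(-7 + 3036) = 1/3029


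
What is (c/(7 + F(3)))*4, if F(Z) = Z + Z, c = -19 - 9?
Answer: -112/13 ≈ -8.6154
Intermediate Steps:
c = -28
F(Z) = 2*Z
(c/(7 + F(3)))*4 = -28/(7 + 2*3)*4 = -28/(7 + 6)*4 = -28/13*4 = -112/13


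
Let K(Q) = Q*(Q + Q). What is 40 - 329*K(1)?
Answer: -618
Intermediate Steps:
K(Q) = 2*Q**2 (K(Q) = Q*(2*Q) = 2*Q**2)
40 - 329*K(1) = 40 - 658*1**2 = 40 - 658 = -618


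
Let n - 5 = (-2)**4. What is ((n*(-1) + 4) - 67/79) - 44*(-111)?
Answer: 384426/79 ≈ 4866.1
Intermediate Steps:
n = 21 (n = 5 + (-2)**4 = 5 + 16 = 21)
((n*(-1) + 4) - 67/79) - 44*(-111) = ((21*(-1) + 4) - 67/79) - 44*(-111) = ((-21 + 4) - 67/79) + 4884 = (-17 - 1*67/79) + 4884 = (-17 - 67/79) + 4884 = -1410/79 + 4884 = 384426/79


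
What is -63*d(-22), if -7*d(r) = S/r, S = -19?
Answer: 171/22 ≈ 7.7727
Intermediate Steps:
d(r) = 19/(7*r) (d(r) = -(-19)/(7*r) = 19/(7*r))
-63*d(-22) = -171/(-22) = -171*(-1)/22 = -63*(-19/154) = 171/22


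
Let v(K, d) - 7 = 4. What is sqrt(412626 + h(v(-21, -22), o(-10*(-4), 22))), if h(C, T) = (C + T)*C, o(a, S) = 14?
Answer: sqrt(412901) ≈ 642.57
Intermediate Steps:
v(K, d) = 11 (v(K, d) = 7 + 4 = 11)
h(C, T) = C*(C + T)
sqrt(412626 + h(v(-21, -22), o(-10*(-4), 22))) = sqrt(412626 + 11*(11 + 14)) = sqrt(412626 + 11*25) = sqrt(412626 + 275) = sqrt(412901)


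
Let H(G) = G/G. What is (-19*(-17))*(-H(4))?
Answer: -323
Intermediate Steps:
H(G) = 1
(-19*(-17))*(-H(4)) = (-19*(-17))*(-1*1) = 323*(-1) = -323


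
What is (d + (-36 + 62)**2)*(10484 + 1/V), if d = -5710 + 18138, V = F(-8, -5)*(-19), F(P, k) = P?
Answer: 2610266022/19 ≈ 1.3738e+8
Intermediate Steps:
V = 152 (V = -8*(-19) = 152)
d = 12428
(d + (-36 + 62)**2)*(10484 + 1/V) = (12428 + (-36 + 62)**2)*(10484 + 1/152) = (12428 + 26**2)*(10484 + 1/152) = (12428 + 676)*(1593569/152) = 13104*(1593569/152) = 2610266022/19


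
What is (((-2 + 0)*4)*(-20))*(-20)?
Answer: -3200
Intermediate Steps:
(((-2 + 0)*4)*(-20))*(-20) = (-2*4*(-20))*(-20) = -8*(-20)*(-20) = 160*(-20) = -3200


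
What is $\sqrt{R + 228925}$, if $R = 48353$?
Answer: $\sqrt{277278} \approx 526.57$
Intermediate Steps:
$\sqrt{R + 228925} = \sqrt{48353 + 228925} = \sqrt{277278}$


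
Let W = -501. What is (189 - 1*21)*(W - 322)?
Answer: -138264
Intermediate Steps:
(189 - 1*21)*(W - 322) = (189 - 1*21)*(-501 - 322) = (189 - 21)*(-823) = 168*(-823) = -138264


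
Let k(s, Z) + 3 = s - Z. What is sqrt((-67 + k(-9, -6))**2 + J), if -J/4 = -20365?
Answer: sqrt(86789) ≈ 294.60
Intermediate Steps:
J = 81460 (J = -4*(-20365) = 81460)
k(s, Z) = -3 + s - Z (k(s, Z) = -3 + (s - Z) = -3 + s - Z)
sqrt((-67 + k(-9, -6))**2 + J) = sqrt((-67 + (-3 - 9 - 1*(-6)))**2 + 81460) = sqrt((-67 + (-3 - 9 + 6))**2 + 81460) = sqrt((-67 - 6)**2 + 81460) = sqrt((-73)**2 + 81460) = sqrt(5329 + 81460) = sqrt(86789)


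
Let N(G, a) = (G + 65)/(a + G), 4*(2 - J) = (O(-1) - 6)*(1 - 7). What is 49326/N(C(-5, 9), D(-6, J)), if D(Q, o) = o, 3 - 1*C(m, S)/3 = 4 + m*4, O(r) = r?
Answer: 2392311/122 ≈ 19609.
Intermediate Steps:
C(m, S) = -3 - 12*m (C(m, S) = 9 - 3*(4 + m*4) = 9 - 3*(4 + 4*m) = 9 + (-12 - 12*m) = -3 - 12*m)
J = -17/2 (J = 2 - (-1 - 6)*(1 - 7)/4 = 2 - (-7)*(-6)/4 = 2 - ¼*42 = 2 - 21/2 = -17/2 ≈ -8.5000)
N(G, a) = (65 + G)/(G + a)
49326/N(C(-5, 9), D(-6, J)) = 49326/(((65 + (-3 - 12*(-5)))/((-3 - 12*(-5)) - 17/2))) = 49326/(((65 + (-3 + 60))/((-3 + 60) - 17/2))) = 49326/(((65 + 57)/(57 - 17/2))) = 49326/((122/(97/2))) = 49326/(((2/97)*122)) = 49326/(244/97) = 49326*(97/244) = 2392311/122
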